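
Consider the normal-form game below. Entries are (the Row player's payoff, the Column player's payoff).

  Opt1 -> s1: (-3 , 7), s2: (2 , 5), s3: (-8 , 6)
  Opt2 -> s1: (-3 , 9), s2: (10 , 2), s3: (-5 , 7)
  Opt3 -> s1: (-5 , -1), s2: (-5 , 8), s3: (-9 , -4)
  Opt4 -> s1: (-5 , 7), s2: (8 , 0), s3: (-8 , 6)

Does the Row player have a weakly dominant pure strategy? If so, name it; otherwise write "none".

Opt2

Opt2 vs Opt1: s1: -3=-3, s2: 10>2, s3: -5>-8.
Opt2 vs Opt3: s1: -3>-5, s2: 10>-5, s3: -5>-9.
Opt2 vs Opt4: s1: -3>-5, s2: 10>8, s3: -5>-8.
Opt2 is at least as good as every other strategy against every opponent action, so it is weakly dominant.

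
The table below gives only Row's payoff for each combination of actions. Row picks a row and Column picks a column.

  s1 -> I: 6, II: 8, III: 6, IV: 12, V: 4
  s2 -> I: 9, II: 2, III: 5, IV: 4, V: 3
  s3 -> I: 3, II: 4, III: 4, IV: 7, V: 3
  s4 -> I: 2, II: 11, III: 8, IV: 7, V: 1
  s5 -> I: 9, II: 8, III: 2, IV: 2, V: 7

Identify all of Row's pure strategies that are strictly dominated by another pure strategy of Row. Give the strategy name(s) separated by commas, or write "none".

s3

s1: no other strategy beats it everywhere (s2 at II (8>2); s3 at I (6>3); s4 at I (6>2); s5 at II (8=8)).
Nothing dominates s2: s1 at I (9>6); s3 at I (9>3); s4 at I (9>2); s5 at I (9=9).
s1 strictly dominates s3 — I: 6>3, II: 8>4, III: 6>4, IV: 12>7, V: 4>3.
s4 is not dominated — it holds its own against s1 at II (11>8); s2 at II (11>2); s3 at II (11>4); s5 at II (11>8).
s5 is not dominated — it holds its own against s1 at I (9>6); s2 at I (9=9); s3 at I (9>3); s4 at I (9>2).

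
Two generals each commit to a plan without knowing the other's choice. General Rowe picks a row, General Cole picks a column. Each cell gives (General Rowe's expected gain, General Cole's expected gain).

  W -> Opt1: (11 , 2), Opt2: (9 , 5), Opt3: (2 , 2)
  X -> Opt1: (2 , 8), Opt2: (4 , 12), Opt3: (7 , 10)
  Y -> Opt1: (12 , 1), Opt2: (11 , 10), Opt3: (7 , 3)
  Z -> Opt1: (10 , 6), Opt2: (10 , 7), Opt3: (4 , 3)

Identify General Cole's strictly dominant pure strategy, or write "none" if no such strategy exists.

Opt2

Opt2 vs Opt1: W: 5>2, X: 12>8, Y: 10>1, Z: 7>6.
Opt2 vs Opt3: W: 5>2, X: 12>10, Y: 10>3, Z: 7>3.
Opt2 strictly beats every other strategy against every opponent action, so it is strictly dominant.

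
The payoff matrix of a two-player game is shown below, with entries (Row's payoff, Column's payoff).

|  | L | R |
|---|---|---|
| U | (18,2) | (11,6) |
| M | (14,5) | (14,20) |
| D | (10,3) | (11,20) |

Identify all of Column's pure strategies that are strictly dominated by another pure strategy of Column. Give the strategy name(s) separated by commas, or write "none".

L

L: dominated, since R does at least as well everywhere (U: 6>2, M: 20>5, D: 20>3).
R is not dominated — it holds its own against L at U (6>2).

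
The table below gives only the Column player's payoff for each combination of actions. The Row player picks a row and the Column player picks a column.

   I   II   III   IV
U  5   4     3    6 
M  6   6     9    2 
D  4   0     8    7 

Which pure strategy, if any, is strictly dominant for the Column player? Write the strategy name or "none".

none

I fails to dominate II at M (6=6).
II fails to dominate I at U (4<5).
III fails to dominate I at U (3<5).
IV fails to dominate I at M (2<6).
No single strategy dominates all the others.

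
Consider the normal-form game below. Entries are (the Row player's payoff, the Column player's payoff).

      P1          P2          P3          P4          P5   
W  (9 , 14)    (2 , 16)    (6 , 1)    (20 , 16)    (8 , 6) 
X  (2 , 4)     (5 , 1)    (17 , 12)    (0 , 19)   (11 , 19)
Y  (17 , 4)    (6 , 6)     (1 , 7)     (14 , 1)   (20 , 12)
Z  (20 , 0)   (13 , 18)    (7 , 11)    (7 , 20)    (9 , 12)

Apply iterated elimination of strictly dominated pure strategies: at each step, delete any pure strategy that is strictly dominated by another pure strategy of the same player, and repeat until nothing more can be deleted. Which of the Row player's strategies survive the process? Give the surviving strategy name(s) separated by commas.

Column P3 is eliminated: P5 beats it against every remaining row (W: 6>1, X: 19>12, Y: 12>7, Z: 12>11).
Row X is eliminated: Y beats it against every remaining column (P1: 17>2, P2: 6>5, P4: 14>0, P5: 20>11).
For the Column player, P2 strictly dominates P1 on the remaining rows (W: 16>14, Y: 6>4, Z: 18>0); eliminate P1.
Among the remaining strategies, none is strictly dominated by another pure strategy of the same player, so the elimination stops.
Surviving strategies — the Row player: {W, Y, Z}; the Column player: {P2, P4, P5}.

W, Y, Z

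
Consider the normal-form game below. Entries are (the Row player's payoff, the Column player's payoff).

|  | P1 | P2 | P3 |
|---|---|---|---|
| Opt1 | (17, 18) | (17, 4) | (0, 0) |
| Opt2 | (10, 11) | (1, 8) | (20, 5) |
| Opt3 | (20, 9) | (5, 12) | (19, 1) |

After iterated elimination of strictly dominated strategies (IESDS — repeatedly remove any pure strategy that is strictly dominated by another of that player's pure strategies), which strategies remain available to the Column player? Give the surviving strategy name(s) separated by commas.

The Column player's strategy P3 is strictly dominated by P1 (Opt1: 18>0, Opt2: 11>5, Opt3: 9>1) and is removed.
For the Row player, Opt1 strictly dominates Opt2 on the remaining columns (P1: 17>10, P2: 17>1); eliminate Opt2.
Among the remaining strategies, none is strictly dominated by another pure strategy of the same player, so the elimination stops.
Surviving strategies — the Row player: {Opt1, Opt3}; the Column player: {P1, P2}.

P1, P2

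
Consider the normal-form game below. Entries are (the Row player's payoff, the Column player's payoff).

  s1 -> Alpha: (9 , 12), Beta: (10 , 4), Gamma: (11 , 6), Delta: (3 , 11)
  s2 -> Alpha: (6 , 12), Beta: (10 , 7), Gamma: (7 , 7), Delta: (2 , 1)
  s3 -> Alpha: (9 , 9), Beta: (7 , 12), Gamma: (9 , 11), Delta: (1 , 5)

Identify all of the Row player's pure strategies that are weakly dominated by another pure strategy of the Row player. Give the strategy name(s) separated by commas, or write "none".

s2, s3

Nothing dominates s1: s2 at Alpha (9>6); s3 at Beta (10>7).
s1 weakly dominates s2 — Alpha: 9>6, Beta: 10=10, Gamma: 11>7, Delta: 3>2.
s3 is weakly dominated by s1 (Alpha: 9=9, Beta: 10>7, Gamma: 11>9, Delta: 3>1).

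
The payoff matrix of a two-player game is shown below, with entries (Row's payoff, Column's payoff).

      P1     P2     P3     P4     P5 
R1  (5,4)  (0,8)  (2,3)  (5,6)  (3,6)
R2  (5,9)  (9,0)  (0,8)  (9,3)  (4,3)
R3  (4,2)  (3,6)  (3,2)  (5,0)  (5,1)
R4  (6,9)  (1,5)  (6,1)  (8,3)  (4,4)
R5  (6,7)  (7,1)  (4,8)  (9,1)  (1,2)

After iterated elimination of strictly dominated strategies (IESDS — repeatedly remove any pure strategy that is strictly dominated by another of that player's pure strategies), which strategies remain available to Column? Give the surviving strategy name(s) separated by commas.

P1, P3

Row R1 is eliminated: R4 beats it against every remaining column (P1: 6>5, P2: 1>0, P3: 6>2, P4: 8>5, P5: 4>3).
Column P4 is eliminated: P1 beats it against every remaining row (R2: 9>3, R3: 2>0, R4: 9>3, R5: 7>1).
For Column, P1 strictly dominates P5 on the remaining rows (R2: 9>3, R3: 2>1, R4: 9>4, R5: 7>2); eliminate P5.
Row R3 is eliminated: R5 beats it against every remaining column (P1: 6>4, P2: 7>3, P3: 4>3).
For Column, P1 strictly dominates P2 on the remaining rows (R2: 9>0, R4: 9>5, R5: 7>1); eliminate P2.
Row R2 is eliminated: R4 beats it against every remaining column (P1: 6>5, P3: 6>0).
Among the remaining strategies, none is strictly dominated by another pure strategy of the same player, so the elimination stops.
Surviving strategies — Row: {R4, R5}; Column: {P1, P3}.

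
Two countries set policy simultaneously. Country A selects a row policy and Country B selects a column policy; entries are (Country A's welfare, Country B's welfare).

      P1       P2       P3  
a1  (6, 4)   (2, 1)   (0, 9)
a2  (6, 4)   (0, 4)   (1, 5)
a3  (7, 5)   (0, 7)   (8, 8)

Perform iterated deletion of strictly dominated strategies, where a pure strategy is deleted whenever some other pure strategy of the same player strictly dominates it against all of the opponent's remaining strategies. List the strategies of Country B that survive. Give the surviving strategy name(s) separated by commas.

P3

Column P1 is eliminated: P3 beats it against every remaining row (a1: 9>4, a2: 5>4, a3: 8>5).
Country B's strategy P2 is strictly dominated by P3 (a1: 9>1, a2: 5>4, a3: 8>7) and is removed.
Country A's strategy a1 is strictly dominated by a2 (P3: 1>0) and is removed.
Country A's strategy a2 is strictly dominated by a3 (P3: 8>1) and is removed.
Among the remaining strategies, none is strictly dominated by another pure strategy of the same player, so the elimination stops.
Surviving strategies — Country A: {a3}; Country B: {P3}.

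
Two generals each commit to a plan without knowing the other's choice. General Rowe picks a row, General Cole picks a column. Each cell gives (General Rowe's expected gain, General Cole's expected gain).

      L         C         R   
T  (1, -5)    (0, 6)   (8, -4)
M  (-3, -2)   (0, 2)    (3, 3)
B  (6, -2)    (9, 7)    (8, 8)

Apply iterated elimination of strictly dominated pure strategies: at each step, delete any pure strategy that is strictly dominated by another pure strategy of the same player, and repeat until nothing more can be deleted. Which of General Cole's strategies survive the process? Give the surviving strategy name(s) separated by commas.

General Rowe's strategy M is strictly dominated by B (L: 6>-3, C: 9>0, R: 8>3) and is removed.
Column L is eliminated: C beats it against every remaining row (T: 6>-5, B: 7>-2).
Among the remaining strategies, none is strictly dominated by another pure strategy of the same player, so the elimination stops.
Surviving strategies — General Rowe: {T, B}; General Cole: {C, R}.

C, R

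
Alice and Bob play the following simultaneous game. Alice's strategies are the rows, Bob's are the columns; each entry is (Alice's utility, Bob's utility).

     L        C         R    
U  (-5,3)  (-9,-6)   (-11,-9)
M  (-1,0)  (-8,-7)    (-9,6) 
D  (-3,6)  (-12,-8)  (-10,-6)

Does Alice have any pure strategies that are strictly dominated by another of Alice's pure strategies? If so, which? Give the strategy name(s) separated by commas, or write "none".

U is strictly dominated by M (L: -1>-5, C: -8>-9, R: -9>-11).
M is not dominated — it holds its own against U at L (-1>-5); D at L (-1>-3).
D is strictly dominated by M (L: -1>-3, C: -8>-12, R: -9>-10).

U, D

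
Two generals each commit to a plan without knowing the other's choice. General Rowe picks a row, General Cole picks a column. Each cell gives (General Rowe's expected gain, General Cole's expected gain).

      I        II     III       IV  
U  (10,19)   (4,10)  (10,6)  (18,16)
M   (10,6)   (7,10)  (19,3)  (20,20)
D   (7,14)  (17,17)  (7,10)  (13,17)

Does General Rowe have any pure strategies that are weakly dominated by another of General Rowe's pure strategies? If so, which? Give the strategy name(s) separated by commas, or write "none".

U

M weakly dominates U — I: 10=10, II: 7>4, III: 19>10, IV: 20>18.
M: no other strategy beats it everywhere (U at II (7>4); D at I (10>7)).
D: no other strategy beats it everywhere (U at II (17>4); M at II (17>7)).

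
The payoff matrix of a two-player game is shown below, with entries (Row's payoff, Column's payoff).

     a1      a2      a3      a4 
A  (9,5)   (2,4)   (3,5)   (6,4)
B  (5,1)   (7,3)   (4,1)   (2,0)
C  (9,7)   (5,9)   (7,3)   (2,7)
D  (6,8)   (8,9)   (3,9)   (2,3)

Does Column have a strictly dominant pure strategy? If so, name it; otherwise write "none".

a1 fails to dominate a2 at B (1<3).
a2 fails to dominate a1 at A (4<5).
a3 fails to dominate a1 at A (5=5).
a4 fails to dominate a1 at A (4<5).
No single strategy dominates all the others.

none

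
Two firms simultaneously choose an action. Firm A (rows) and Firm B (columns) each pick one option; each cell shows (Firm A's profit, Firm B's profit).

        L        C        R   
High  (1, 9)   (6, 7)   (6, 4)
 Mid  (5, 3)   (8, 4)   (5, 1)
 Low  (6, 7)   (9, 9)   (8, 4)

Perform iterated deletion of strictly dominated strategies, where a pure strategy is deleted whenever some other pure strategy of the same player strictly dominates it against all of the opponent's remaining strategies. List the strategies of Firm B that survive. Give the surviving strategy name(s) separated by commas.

For Firm A, Low strictly dominates High on the remaining columns (L: 6>1, C: 9>6, R: 8>6); eliminate High.
Firm A's strategy Mid is strictly dominated by Low (L: 6>5, C: 9>8, R: 8>5) and is removed.
For Firm B, C strictly dominates L on the remaining rows (Low: 9>7); eliminate L.
Column R is eliminated: C beats it against every remaining row (Low: 9>4).
Among the remaining strategies, none is strictly dominated by another pure strategy of the same player, so the elimination stops.
Surviving strategies — Firm A: {Low}; Firm B: {C}.

C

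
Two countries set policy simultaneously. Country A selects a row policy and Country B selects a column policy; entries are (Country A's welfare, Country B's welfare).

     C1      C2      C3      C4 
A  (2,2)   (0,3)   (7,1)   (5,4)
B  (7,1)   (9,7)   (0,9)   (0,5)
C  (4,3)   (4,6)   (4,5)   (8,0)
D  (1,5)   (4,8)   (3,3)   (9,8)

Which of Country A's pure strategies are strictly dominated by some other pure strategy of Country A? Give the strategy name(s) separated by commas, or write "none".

A: no other strategy beats it everywhere (B at C3 (7>0); C at C3 (7>4); D at C1 (2>1)).
B: no other strategy beats it everywhere (A at C1 (7>2); C at C1 (7>4); D at C1 (7>1)).
Nothing dominates C: A at C1 (4>2); B at C3 (4>0); D at C1 (4>1).
D: no other strategy beats it everywhere (A at C2 (4>0); B at C3 (3>0); C at C2 (4=4)).

none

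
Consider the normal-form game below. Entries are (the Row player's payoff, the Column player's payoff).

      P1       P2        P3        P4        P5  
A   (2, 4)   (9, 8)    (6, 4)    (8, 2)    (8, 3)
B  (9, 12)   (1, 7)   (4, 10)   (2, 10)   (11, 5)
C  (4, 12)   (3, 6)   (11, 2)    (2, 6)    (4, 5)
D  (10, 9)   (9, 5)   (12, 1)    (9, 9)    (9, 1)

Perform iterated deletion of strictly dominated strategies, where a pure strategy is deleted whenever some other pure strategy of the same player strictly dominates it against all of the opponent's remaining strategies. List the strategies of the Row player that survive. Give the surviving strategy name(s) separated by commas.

The Row player's strategy C is strictly dominated by D (P1: 10>4, P2: 9>3, P3: 12>11, P4: 9>2, P5: 9>4) and is removed.
The Column player's strategy P5 is strictly dominated by P1 (A: 4>3, B: 12>5, D: 9>1) and is removed.
The Row player's strategy B is strictly dominated by D (P1: 10>9, P2: 9>1, P3: 12>4, P4: 9>2) and is removed.
Column P3 is eliminated: P2 beats it against every remaining row (A: 8>4, D: 5>1).
Among the remaining strategies, none is strictly dominated by another pure strategy of the same player, so the elimination stops.
Surviving strategies — the Row player: {A, D}; the Column player: {P1, P2, P4}.

A, D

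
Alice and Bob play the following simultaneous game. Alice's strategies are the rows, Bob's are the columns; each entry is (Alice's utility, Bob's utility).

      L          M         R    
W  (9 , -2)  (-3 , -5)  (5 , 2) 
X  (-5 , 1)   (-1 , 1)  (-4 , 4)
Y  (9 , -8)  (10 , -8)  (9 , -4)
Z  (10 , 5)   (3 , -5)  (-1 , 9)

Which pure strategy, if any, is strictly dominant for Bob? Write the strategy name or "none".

R

R vs L: W: 2>-2, X: 4>1, Y: -4>-8, Z: 9>5.
R vs M: W: 2>-5, X: 4>1, Y: -4>-8, Z: 9>-5.
R strictly beats every other strategy against every opponent action, so it is strictly dominant.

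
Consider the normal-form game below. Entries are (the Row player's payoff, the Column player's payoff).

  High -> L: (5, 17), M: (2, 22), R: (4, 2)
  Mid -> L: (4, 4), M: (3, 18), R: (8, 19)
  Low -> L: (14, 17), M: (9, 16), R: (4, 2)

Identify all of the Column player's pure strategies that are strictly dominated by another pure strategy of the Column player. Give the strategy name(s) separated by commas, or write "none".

none

Nothing dominates L: M at Low (17>16); R at High (17>2).
Nothing dominates M: L at High (22>17); R at High (22>2).
Nothing dominates R: L at Mid (19>4); M at Mid (19>18).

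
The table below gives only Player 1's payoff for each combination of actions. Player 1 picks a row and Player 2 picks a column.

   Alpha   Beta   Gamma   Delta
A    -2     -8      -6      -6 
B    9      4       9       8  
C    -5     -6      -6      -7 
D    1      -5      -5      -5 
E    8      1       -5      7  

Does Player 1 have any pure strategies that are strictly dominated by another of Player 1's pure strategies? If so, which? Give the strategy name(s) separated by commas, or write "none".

A, C, D, E

A: dominated, since B does at least as well everywhere (Alpha: 9>-2, Beta: 4>-8, Gamma: 9>-6, Delta: 8>-6).
Nothing dominates B: A at Alpha (9>-2); C at Alpha (9>-5); D at Alpha (9>1); E at Alpha (9>8).
C is strictly dominated by B (Alpha: 9>-5, Beta: 4>-6, Gamma: 9>-6, Delta: 8>-7).
B strictly dominates D — Alpha: 9>1, Beta: 4>-5, Gamma: 9>-5, Delta: 8>-5.
B strictly dominates E — Alpha: 9>8, Beta: 4>1, Gamma: 9>-5, Delta: 8>7.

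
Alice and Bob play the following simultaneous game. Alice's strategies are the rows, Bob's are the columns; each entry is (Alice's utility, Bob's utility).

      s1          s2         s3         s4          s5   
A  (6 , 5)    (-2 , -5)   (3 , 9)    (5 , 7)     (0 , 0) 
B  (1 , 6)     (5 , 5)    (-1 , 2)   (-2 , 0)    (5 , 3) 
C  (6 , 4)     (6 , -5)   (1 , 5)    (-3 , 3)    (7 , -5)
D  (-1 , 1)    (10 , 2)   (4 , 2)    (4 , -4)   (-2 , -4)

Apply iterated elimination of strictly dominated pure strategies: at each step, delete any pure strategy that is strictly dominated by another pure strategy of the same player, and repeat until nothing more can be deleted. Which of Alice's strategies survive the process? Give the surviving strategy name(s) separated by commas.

Column s4 is eliminated: s3 beats it against every remaining row (A: 9>7, B: 2>0, C: 5>3, D: 2>-4).
Alice's strategy B is strictly dominated by C (s1: 6>1, s2: 6>5, s3: 1>-1, s5: 7>5) and is removed.
Column s1 is eliminated: s3 beats it against every remaining row (A: 9>5, C: 5>4, D: 2>1).
Column s5 is eliminated: s3 beats it against every remaining row (A: 9>0, C: 5>-5, D: 2>-4).
Row A is eliminated: D beats it against every remaining column (s2: 10>-2, s3: 4>3).
Alice's strategy C is strictly dominated by D (s2: 10>6, s3: 4>1) and is removed.
Among the remaining strategies, none is strictly dominated by another pure strategy of the same player, so the elimination stops.
Surviving strategies — Alice: {D}; Bob: {s2, s3}.

D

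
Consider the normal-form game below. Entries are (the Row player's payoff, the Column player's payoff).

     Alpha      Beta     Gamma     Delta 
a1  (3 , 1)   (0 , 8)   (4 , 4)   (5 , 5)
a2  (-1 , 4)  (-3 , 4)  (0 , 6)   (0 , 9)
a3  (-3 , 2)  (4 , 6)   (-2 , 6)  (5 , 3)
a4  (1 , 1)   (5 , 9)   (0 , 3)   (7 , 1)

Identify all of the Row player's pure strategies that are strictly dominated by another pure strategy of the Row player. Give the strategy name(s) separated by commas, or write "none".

Nothing dominates a1: a2 at Alpha (3>-1); a3 at Alpha (3>-3); a4 at Alpha (3>1).
a2 is strictly dominated by a1 (Alpha: 3>-1, Beta: 0>-3, Gamma: 4>0, Delta: 5>0).
a4 strictly dominates a3 — Alpha: 1>-3, Beta: 5>4, Gamma: 0>-2, Delta: 7>5.
a4: no other strategy beats it everywhere (a1 at Beta (5>0); a2 at Alpha (1>-1); a3 at Alpha (1>-3)).

a2, a3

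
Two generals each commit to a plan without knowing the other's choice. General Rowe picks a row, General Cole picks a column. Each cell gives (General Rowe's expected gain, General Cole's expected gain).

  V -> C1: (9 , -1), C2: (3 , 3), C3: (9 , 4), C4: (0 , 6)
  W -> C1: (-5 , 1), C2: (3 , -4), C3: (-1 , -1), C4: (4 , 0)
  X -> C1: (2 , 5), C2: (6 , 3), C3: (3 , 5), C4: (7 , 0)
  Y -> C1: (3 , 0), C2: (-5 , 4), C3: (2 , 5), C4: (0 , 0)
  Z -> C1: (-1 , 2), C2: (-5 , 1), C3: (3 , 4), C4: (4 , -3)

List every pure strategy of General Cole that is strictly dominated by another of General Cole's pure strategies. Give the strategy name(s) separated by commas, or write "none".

C2

Nothing dominates C1: C2 at W (1>-4); C3 at W (1>-1); C4 at W (1>0).
C3 strictly dominates C2 — V: 4>3, W: -1>-4, X: 5>3, Y: 5>4, Z: 4>1.
C3: no other strategy beats it everywhere (C1 at V (4>-1); C2 at V (4>3); C4 at X (5>0)).
C4 is not dominated — it holds its own against C1 at V (6>-1); C2 at V (6>3); C3 at V (6>4).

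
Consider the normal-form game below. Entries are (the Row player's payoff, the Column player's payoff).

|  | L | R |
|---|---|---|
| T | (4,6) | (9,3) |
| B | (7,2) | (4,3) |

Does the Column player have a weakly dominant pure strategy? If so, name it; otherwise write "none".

none

L fails to dominate R at B (2<3).
R fails to dominate L at T (3<6).
No single strategy dominates all the others.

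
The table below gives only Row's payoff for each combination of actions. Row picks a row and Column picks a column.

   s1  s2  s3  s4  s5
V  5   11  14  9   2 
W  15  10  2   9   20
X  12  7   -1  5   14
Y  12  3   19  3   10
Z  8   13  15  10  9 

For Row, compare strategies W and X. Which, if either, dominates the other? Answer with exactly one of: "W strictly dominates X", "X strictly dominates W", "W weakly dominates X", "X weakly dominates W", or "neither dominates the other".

W's payoffs vs X's, by Column's action — s1: 15>12, s2: 10>7, s3: 2>-1, s4: 9>5, s5: 20>14.
W gives a strictly higher payoff against each choice by Column, so W strictly dominates X.

W strictly dominates X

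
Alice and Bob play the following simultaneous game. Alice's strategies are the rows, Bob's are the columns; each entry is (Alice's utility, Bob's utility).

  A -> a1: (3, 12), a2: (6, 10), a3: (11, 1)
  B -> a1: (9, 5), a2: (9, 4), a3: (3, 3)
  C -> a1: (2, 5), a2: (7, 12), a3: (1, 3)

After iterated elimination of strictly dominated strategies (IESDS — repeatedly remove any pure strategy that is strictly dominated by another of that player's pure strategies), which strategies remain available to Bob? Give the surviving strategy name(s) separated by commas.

For Alice, B strictly dominates C on the remaining columns (a1: 9>2, a2: 9>7, a3: 3>1); eliminate C.
Bob's strategy a2 is strictly dominated by a1 (A: 12>10, B: 5>4) and is removed.
Bob's strategy a3 is strictly dominated by a1 (A: 12>1, B: 5>3) and is removed.
Alice's strategy A is strictly dominated by B (a1: 9>3) and is removed.
Among the remaining strategies, none is strictly dominated by another pure strategy of the same player, so the elimination stops.
Surviving strategies — Alice: {B}; Bob: {a1}.

a1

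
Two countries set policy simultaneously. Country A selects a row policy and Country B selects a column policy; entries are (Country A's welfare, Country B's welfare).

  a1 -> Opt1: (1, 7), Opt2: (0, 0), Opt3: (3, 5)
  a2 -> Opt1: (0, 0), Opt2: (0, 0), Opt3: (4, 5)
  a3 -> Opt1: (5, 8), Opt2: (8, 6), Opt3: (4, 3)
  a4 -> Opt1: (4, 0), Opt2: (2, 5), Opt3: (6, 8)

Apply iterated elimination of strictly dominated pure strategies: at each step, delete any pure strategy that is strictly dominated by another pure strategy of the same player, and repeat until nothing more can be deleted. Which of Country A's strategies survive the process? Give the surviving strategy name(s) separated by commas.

For Country A, a3 strictly dominates a1 on the remaining columns (Opt1: 5>1, Opt2: 8>0, Opt3: 4>3); eliminate a1.
Country A's strategy a2 is strictly dominated by a4 (Opt1: 4>0, Opt2: 2>0, Opt3: 6>4) and is removed.
Among the remaining strategies, none is strictly dominated by another pure strategy of the same player, so the elimination stops.
Surviving strategies — Country A: {a3, a4}; Country B: {Opt1, Opt2, Opt3}.

a3, a4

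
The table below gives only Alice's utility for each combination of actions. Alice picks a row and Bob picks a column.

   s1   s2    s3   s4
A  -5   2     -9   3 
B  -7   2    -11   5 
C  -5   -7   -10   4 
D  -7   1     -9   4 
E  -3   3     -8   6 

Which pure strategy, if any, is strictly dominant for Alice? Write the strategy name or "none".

E vs A: s1: -3>-5, s2: 3>2, s3: -8>-9, s4: 6>3.
E vs B: s1: -3>-7, s2: 3>2, s3: -8>-11, s4: 6>5.
E vs C: s1: -3>-5, s2: 3>-7, s3: -8>-10, s4: 6>4.
E vs D: s1: -3>-7, s2: 3>1, s3: -8>-9, s4: 6>4.
E strictly beats every other strategy against every opponent action, so it is strictly dominant.

E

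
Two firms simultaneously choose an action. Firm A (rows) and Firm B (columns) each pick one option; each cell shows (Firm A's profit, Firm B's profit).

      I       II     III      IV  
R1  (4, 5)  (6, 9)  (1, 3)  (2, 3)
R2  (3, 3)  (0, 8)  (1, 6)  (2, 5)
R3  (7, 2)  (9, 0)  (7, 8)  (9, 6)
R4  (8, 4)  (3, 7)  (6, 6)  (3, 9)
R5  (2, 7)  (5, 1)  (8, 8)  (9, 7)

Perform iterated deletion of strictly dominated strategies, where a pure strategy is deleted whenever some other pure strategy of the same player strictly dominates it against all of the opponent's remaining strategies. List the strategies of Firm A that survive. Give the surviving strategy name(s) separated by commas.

Row R1 is eliminated: R3 beats it against every remaining column (I: 7>4, II: 9>6, III: 7>1, IV: 9>2).
For Firm A, R3 strictly dominates R2 on the remaining columns (I: 7>3, II: 9>0, III: 7>1, IV: 9>2); eliminate R2.
For Firm B, III strictly dominates I on the remaining rows (R3: 8>2, R4: 6>4, R5: 8>7); eliminate I.
For Firm A, R3 strictly dominates R4 on the remaining columns (II: 9>3, III: 7>6, IV: 9>3); eliminate R4.
For Firm B, III strictly dominates II on the remaining rows (R3: 8>0, R5: 8>1); eliminate II.
For Firm B, III strictly dominates IV on the remaining rows (R3: 8>6, R5: 8>7); eliminate IV.
Row R3 is eliminated: R5 beats it against every remaining column (III: 8>7).
Among the remaining strategies, none is strictly dominated by another pure strategy of the same player, so the elimination stops.
Surviving strategies — Firm A: {R5}; Firm B: {III}.

R5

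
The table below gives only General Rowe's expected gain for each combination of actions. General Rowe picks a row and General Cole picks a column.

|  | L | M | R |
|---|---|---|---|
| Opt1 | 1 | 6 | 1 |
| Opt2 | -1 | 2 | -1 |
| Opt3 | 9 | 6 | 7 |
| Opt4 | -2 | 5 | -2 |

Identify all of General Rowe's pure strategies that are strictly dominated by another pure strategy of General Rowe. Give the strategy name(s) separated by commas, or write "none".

Opt2, Opt4

Opt1 is not dominated — it holds its own against Opt2 at L (1>-1); Opt3 at M (6=6); Opt4 at L (1>-2).
Opt1 strictly dominates Opt2 — L: 1>-1, M: 6>2, R: 1>-1.
Opt3 is not dominated — it holds its own against Opt1 at L (9>1); Opt2 at L (9>-1); Opt4 at L (9>-2).
Opt1 strictly dominates Opt4 — L: 1>-2, M: 6>5, R: 1>-2.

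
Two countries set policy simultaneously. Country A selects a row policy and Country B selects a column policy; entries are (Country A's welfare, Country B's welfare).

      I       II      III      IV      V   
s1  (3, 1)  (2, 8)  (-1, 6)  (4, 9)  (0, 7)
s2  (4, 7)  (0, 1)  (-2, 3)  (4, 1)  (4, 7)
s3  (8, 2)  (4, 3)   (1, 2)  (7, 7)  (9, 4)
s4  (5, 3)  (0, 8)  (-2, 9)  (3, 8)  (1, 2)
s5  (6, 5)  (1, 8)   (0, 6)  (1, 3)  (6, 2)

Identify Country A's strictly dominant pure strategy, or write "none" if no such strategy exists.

s3 vs s1: I: 8>3, II: 4>2, III: 1>-1, IV: 7>4, V: 9>0.
s3 vs s2: I: 8>4, II: 4>0, III: 1>-2, IV: 7>4, V: 9>4.
s3 vs s4: I: 8>5, II: 4>0, III: 1>-2, IV: 7>3, V: 9>1.
s3 vs s5: I: 8>6, II: 4>1, III: 1>0, IV: 7>1, V: 9>6.
s3 strictly beats every other strategy against every opponent action, so it is strictly dominant.

s3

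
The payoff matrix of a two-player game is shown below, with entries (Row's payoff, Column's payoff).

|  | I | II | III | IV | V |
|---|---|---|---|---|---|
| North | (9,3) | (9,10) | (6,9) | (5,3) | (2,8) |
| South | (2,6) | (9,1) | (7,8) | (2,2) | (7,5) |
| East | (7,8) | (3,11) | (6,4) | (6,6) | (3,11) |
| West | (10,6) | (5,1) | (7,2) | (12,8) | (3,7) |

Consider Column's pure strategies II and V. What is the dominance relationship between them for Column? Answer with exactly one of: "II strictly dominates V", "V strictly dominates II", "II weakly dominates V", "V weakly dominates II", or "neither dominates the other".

Compare II to V across each choice by Row: North: 10>8, South: 1<5, East: 11=11, West: 1<7.
II does better at North but worse at South, West; neither strategy dominates the other.

neither dominates the other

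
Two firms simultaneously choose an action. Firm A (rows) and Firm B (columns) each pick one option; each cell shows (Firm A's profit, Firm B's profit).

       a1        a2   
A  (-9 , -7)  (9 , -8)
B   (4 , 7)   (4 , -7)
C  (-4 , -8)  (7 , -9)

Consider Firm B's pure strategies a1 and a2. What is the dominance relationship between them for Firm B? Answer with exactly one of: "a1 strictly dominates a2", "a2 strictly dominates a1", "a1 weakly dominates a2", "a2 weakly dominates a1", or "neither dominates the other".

a1's payoffs vs a2's, by Firm A's action — A: -7>-8, B: 7>-7, C: -8>-9.
a1 gives a strictly higher payoff against each choice by Firm A, so a1 strictly dominates a2.

a1 strictly dominates a2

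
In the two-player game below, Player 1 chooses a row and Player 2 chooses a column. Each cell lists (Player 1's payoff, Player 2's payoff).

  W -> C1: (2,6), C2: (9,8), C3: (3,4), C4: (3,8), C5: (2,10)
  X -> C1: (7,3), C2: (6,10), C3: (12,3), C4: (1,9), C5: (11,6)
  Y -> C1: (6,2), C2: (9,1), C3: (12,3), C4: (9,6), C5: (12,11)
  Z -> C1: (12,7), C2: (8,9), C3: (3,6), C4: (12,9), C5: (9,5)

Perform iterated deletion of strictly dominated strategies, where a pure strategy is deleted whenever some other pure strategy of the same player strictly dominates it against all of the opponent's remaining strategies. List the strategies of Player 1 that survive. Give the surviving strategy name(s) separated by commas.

For Player 2, C4 strictly dominates C1 on the remaining rows (W: 8>6, X: 9>3, Y: 6>2, Z: 9>7); eliminate C1.
Column C3 is eliminated: C4 beats it against every remaining row (W: 8>4, X: 9>3, Y: 6>3, Z: 9>6).
For Player 1, Y strictly dominates X on the remaining columns (C2: 9>6, C4: 9>1, C5: 12>11); eliminate X.
Among the remaining strategies, none is strictly dominated by another pure strategy of the same player, so the elimination stops.
Surviving strategies — Player 1: {W, Y, Z}; Player 2: {C2, C4, C5}.

W, Y, Z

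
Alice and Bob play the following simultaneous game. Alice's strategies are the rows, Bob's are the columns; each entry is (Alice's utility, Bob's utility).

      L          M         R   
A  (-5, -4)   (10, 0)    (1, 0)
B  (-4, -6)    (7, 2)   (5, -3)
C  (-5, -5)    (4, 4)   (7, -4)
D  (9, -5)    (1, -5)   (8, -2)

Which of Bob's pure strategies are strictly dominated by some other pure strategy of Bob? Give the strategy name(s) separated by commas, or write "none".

L

L is strictly dominated by R (A: 0>-4, B: -3>-6, C: -4>-5, D: -2>-5).
M is not dominated — it holds its own against L at A (0>-4); R at A (0=0).
R: no other strategy beats it everywhere (L at A (0>-4); M at A (0=0)).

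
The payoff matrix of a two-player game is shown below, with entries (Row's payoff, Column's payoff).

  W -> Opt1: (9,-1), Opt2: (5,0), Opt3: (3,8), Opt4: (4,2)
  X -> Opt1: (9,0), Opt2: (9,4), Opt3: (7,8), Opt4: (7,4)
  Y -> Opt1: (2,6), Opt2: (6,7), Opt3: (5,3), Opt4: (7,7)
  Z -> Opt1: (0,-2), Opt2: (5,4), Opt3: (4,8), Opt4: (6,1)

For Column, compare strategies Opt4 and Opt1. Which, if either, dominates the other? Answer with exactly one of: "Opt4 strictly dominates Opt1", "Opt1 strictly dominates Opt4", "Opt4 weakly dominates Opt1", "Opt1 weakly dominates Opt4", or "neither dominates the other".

Opt4 strictly dominates Opt1

Opt4's payoffs vs Opt1's, by Row's action — W: 2>-1, X: 4>0, Y: 7>6, Z: 1>-2.
Every comparison favours Opt4, so Opt4 strictly dominates Opt1.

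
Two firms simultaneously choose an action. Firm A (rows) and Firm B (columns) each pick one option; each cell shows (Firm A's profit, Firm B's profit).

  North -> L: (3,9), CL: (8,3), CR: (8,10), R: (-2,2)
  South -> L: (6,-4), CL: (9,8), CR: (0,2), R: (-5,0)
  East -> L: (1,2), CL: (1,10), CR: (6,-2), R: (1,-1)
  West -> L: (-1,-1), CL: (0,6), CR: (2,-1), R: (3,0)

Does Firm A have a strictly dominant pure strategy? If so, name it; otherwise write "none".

none

North fails to dominate South at L (3<6).
South fails to dominate North at CR (0<8).
East fails to dominate North at L (1<3).
West fails to dominate North at L (-1<3).
No single strategy dominates all the others.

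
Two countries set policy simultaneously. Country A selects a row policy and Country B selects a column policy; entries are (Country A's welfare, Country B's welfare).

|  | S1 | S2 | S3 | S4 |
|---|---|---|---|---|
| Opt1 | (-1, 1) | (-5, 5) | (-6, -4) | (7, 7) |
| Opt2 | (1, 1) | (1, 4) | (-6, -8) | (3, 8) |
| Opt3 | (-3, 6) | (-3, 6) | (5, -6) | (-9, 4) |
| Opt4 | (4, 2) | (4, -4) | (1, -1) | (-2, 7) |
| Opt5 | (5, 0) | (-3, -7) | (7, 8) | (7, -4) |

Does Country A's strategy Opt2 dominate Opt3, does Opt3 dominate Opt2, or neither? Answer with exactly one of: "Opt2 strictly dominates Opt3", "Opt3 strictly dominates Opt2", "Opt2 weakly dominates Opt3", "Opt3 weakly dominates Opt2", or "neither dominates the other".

Compare Opt2 to Opt3 across each opponent action: S1: 1>-3, S2: 1>-3, S3: -6<5, S4: 3>-9.
Opt2 does better at S1, S2, S4 but worse at S3; neither strategy dominates the other.

neither dominates the other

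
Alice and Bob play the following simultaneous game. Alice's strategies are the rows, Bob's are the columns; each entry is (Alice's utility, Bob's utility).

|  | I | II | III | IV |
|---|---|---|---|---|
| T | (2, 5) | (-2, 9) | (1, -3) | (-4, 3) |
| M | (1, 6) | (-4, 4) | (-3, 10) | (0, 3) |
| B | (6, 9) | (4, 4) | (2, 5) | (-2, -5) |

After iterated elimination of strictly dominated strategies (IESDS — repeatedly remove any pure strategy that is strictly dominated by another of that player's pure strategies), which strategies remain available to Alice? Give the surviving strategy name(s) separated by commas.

Row T is eliminated: B beats it against every remaining column (I: 6>2, II: 4>-2, III: 2>1, IV: -2>-4).
For Bob, I strictly dominates II on the remaining rows (M: 6>4, B: 9>4); eliminate II.
Bob's strategy IV is strictly dominated by I (M: 6>3, B: 9>-5) and is removed.
Row M is eliminated: B beats it against every remaining column (I: 6>1, III: 2>-3).
Bob's strategy III is strictly dominated by I (B: 9>5) and is removed.
Among the remaining strategies, none is strictly dominated by another pure strategy of the same player, so the elimination stops.
Surviving strategies — Alice: {B}; Bob: {I}.

B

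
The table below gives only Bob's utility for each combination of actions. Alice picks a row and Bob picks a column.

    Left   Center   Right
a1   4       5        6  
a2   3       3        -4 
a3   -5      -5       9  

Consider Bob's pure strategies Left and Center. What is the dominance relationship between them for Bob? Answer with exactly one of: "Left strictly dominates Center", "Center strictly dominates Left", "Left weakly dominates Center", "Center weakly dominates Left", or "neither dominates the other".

Center weakly dominates Left

Compare Left to Center across every action of Alice: a1: 4<5, a2: 3=3, a3: -5=-5.
Center is at least as good everywhere and strictly better somewhere (tied at a2, a3), so Center weakly dominates Left.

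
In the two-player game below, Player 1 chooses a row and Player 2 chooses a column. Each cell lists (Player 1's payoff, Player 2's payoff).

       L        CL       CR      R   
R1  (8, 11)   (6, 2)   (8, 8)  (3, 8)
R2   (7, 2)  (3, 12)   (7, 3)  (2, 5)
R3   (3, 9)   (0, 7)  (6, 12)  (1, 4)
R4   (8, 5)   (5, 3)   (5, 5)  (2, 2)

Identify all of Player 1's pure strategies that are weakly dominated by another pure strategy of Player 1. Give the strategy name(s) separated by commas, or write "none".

R2, R3, R4

Nothing dominates R1: R2 at L (8>7); R3 at L (8>3); R4 at CL (6>5).
R1 weakly dominates R2 — L: 8>7, CL: 6>3, CR: 8>7, R: 3>2.
R1 weakly dominates R3 — L: 8>3, CL: 6>0, CR: 8>6, R: 3>1.
R4: dominated, since R1 does at least as well everywhere (L: 8=8, CL: 6>5, CR: 8>5, R: 3>2).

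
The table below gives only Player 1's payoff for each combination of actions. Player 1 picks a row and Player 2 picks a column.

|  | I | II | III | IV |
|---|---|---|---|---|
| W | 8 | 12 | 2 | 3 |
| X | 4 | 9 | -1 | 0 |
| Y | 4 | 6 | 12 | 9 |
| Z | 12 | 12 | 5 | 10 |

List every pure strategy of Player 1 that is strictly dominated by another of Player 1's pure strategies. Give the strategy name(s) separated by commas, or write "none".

X

W is not dominated — it holds its own against X at I (8>4); Y at I (8>4); Z at II (12=12).
W strictly dominates X — I: 8>4, II: 12>9, III: 2>-1, IV: 3>0.
Nothing dominates Y: W at III (12>2); X at I (4=4); Z at III (12>5).
Z is not dominated — it holds its own against W at I (12>8); X at I (12>4); Y at I (12>4).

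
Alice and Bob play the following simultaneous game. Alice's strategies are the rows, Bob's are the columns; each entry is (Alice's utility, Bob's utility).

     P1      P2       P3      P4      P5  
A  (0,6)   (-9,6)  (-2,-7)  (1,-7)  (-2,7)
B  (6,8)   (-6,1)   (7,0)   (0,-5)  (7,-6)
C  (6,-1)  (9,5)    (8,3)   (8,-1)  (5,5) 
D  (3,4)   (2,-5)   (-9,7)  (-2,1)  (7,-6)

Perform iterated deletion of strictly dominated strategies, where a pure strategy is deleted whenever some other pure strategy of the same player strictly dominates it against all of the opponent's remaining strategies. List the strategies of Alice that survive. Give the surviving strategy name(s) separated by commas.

Row A is eliminated: C beats it against every remaining column (P1: 6>0, P2: 9>-9, P3: 8>-2, P4: 8>1, P5: 5>-2).
For Bob, P3 strictly dominates P4 on the remaining rows (B: 0>-5, C: 3>-1, D: 7>1); eliminate P4.
Among the remaining strategies, none is strictly dominated by another pure strategy of the same player, so the elimination stops.
Surviving strategies — Alice: {B, C, D}; Bob: {P1, P2, P3, P5}.

B, C, D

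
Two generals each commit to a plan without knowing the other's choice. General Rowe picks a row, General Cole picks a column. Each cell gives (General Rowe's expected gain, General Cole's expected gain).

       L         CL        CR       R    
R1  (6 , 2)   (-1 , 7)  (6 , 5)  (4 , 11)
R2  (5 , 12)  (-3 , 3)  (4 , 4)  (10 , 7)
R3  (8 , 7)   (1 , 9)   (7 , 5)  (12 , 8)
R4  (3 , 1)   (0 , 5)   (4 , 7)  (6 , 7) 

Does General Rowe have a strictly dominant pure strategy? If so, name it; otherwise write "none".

R3 vs R1: L: 8>6, CL: 1>-1, CR: 7>6, R: 12>4.
R3 vs R2: L: 8>5, CL: 1>-3, CR: 7>4, R: 12>10.
R3 vs R4: L: 8>3, CL: 1>0, CR: 7>4, R: 12>6.
R3 strictly beats every other strategy against every opponent action, so it is strictly dominant.

R3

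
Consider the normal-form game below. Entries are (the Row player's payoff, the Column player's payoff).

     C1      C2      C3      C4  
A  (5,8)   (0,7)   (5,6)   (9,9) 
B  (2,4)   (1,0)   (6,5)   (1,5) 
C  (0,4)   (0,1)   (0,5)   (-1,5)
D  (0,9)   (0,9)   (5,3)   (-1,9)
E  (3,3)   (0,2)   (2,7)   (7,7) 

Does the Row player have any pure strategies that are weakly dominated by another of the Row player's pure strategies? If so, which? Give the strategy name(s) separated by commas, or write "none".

C, D, E

A: no other strategy beats it everywhere (B at C1 (5>2); C at C1 (5>0); D at C1 (5>0); E at C1 (5>3)).
B: no other strategy beats it everywhere (A at C2 (1>0); C at C1 (2>0); D at C1 (2>0); E at C2 (1>0)).
C is weakly dominated by A (C1: 5>0, C2: 0=0, C3: 5>0, C4: 9>-1).
D is weakly dominated by A (C1: 5>0, C2: 0=0, C3: 5=5, C4: 9>-1).
E is weakly dominated by A (C1: 5>3, C2: 0=0, C3: 5>2, C4: 9>7).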